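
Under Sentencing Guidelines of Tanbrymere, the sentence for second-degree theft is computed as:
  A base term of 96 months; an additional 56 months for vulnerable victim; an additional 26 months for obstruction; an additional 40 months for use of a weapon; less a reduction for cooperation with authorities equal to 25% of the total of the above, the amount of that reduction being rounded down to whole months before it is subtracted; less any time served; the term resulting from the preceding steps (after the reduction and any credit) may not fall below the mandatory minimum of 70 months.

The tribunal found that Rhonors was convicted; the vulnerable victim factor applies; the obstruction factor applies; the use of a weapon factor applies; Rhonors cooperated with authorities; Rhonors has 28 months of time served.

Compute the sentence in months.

Vulnerable victim enhancement: +56 months
Obstruction enhancement: +26 months
Use of a weapon enhancement: +40 months
Adjusted term: 96 months + 56 months + 26 months + 40 months = 218 months
Cooperation with authorities reduction: 25% of 218 months = 54 months (rounded down)
After reduction: 218 − 54 = 164 months
Less time served: 164 months − 28 months = 136 months
Minimum 70 months: 136 months meets the minimum, no increase.

136 months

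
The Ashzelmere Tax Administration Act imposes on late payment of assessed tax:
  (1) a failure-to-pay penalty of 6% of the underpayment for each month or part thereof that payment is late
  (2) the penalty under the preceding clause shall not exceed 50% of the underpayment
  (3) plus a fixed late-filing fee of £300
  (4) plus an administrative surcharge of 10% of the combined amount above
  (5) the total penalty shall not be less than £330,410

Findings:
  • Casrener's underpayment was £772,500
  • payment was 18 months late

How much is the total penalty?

Accrued rate: 6% × 18 = 108%, capped at 50% → 50%
Failure-to-pay penalty: 50% of £772,500 = £386,250
Penalty before surcharge: £386,250 + £300 = £386,550
Administrative surcharge: 10% of £386,550 = £38,655
Total penalty: £386,550 + £38,655 = £425,205
Minimum £330,410: £425,205 meets the minimum, no increase.

£425,205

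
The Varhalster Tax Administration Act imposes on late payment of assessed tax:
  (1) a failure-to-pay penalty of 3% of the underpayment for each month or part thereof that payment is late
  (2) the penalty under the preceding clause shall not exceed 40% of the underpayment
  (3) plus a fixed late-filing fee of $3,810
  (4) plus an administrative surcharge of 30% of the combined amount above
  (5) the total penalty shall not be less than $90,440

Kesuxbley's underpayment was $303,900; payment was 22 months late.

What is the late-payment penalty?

$162,981

Accrued rate: 3% × 22 = 66%, capped at 40% → 40%
Failure-to-pay penalty: 40% of $303,900 = $121,560
Penalty before surcharge: $121,560 + $3,810 = $125,370
Administrative surcharge: 30% of $125,370 = $37,611
Total penalty: $125,370 + $37,611 = $162,981
Minimum $90,440: $162,981 meets the minimum, no increase.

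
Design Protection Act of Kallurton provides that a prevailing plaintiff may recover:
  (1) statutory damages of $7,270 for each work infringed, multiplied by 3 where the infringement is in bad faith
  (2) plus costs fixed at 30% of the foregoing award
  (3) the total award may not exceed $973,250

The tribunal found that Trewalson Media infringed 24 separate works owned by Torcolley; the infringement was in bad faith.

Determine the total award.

Statutory damages: 24 × $7,270 = $174,480
Trebled: 3 × $174,480 = $523,440
Costs: 30% of $523,440 = $157,032
Award plus costs: $523,440 + $157,032 = $680,472
Cap at $973,250: $680,472 is within the cap, no reduction.

Award: $680,472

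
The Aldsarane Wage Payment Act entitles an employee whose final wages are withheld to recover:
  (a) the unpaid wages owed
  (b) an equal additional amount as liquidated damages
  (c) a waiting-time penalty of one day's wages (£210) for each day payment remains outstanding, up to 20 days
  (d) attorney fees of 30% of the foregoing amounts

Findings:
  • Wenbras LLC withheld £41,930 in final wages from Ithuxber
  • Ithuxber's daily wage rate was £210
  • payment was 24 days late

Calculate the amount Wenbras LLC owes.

Liquidated damages (equal amount): £41,930
Penalty days: min(24, 20) = 20
Waiting-time penalty: 20 × £210 = £4,200
Subtotal: £41,930 + £41,930 + £4,200 = £88,060
Attorney fees: 30% of £88,060 = £26,418
Total award: £88,060 + £26,418 = £114,478

£114,478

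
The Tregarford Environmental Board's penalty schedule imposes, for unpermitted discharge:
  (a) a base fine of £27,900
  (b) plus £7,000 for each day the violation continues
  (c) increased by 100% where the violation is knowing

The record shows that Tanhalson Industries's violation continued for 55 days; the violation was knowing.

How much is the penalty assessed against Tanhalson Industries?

£825,800

Per-day component: 55 × £7,000 = £385,000
Base plus per-day: £27,900 + £385,000 = £412,900
Enhancement: 100% of £412,900 = £412,900
Enhanced fine: £412,900 + £412,900 = £825,800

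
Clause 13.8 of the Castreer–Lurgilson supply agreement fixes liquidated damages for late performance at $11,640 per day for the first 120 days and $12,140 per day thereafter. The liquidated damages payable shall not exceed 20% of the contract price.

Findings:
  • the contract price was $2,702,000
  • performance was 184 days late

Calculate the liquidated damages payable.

$540,400

First 120 days: 120 × $11,640 = $1,396,800
Remaining days: (184 − 120) × $12,140 = $776,960
Accrued per-day damages: $1,396,800 + $776,960 = $2,173,760
Cap: 20% of $2,702,000 = $540,400
Cap at $540,400: $2,173,760 exceeds the cap → $540,400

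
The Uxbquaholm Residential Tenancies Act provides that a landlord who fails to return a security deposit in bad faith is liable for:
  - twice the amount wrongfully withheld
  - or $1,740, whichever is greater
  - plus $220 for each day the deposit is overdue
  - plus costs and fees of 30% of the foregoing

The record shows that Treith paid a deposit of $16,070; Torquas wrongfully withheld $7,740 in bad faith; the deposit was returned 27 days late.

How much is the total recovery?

Doubled: 2 × $7,740 = $15,480
Minimum $1,740: $15,480 meets the minimum, no increase.
Late-return penalty: 27 × $220 = $5,940
Damages plus late penalty: $15,480 + $5,940 = $21,420
Costs and fees: 30% of $21,420 = $6,426
Total recovery: $21,420 + $6,426 = $27,846

$27,846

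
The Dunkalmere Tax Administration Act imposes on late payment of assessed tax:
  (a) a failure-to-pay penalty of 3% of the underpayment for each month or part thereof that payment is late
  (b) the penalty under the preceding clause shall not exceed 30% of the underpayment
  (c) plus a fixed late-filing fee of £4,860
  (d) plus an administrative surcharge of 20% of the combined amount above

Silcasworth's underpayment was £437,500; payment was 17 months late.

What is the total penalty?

£163,332

Accrued rate: 3% × 17 = 51%, capped at 30% → 30%
Failure-to-pay penalty: 30% of £437,500 = £131,250
Penalty before surcharge: £131,250 + £4,860 = £136,110
Administrative surcharge: 20% of £136,110 = £27,222
Total penalty: £136,110 + £27,222 = £163,332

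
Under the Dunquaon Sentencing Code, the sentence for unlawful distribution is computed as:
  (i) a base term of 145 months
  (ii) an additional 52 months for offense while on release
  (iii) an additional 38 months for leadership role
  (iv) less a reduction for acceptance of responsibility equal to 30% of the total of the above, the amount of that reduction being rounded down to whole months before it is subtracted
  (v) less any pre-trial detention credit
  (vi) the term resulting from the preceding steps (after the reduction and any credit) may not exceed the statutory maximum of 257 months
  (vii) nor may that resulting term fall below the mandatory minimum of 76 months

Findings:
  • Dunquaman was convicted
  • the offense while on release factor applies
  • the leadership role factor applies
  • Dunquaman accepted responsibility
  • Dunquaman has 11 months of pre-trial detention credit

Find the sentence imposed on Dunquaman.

154 months

Offense while on release enhancement: +52 months
Leadership role enhancement: +38 months
Adjusted term: 145 months + 52 months + 38 months = 235 months
Acceptance of responsibility reduction: 30% of 235 months = 70 months (rounded down)
After reduction: 235 − 70 = 165 months
Less pre-trial detention credit: 165 months − 11 months = 154 months
Cap at 257 months: 154 months is within the cap, no reduction.
Minimum 76 months: 154 months meets the minimum, no increase.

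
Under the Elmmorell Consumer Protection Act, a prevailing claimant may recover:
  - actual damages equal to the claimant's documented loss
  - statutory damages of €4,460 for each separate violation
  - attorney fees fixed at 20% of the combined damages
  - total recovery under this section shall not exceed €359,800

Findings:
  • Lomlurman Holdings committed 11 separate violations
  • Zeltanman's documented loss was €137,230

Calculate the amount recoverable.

€223,548

Statutory damages: 11 × €4,460 = €49,060
Combined damages: €137,230 + €49,060 = €186,290
Attorney fees: 20% of €186,290 = €37,258
Total before cap: €186,290 + €37,258 = €223,548
Cap at €359,800: €223,548 is within the cap, no reduction.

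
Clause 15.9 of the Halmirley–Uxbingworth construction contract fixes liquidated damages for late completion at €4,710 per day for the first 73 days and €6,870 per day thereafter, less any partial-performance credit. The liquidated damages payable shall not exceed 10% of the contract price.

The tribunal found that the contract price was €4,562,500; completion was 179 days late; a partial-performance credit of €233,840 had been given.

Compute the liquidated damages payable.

First 73 days: 73 × €4,710 = €343,830
Remaining days: (179 − 73) × €6,870 = €728,220
Accrued per-day damages: €343,830 + €728,220 = €1,072,050
Less partial-performance credit: €1,072,050 − €233,840 = €838,210
Cap: 10% of €4,562,500 = €456,250
Cap at €456,250: €838,210 exceeds the cap → €456,250

€456,250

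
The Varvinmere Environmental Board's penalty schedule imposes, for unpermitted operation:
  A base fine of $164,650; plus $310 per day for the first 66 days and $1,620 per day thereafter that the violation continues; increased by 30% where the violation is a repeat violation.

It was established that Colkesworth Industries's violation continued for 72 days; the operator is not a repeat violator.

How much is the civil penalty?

$194,830

First 66 days: 66 × $310 = $20,460
Remaining days: (72 − 66) × $1,620 = $9,720
Per-day component: $20,460 + $9,720 = $30,180
Base plus per-day: $164,650 + $30,180 = $194,830
The operator is not a repeat violator: no 30% increase.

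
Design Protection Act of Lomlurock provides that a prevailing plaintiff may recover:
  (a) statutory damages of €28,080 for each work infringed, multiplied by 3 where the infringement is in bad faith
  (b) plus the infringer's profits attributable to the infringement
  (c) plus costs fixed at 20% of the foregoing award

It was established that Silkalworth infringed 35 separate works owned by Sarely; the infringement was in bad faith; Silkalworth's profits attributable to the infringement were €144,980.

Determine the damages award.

€3,712,056

Statutory damages: 35 × €28,080 = €982,800
Trebled: 3 × €982,800 = €2,948,400
Combined award: €2,948,400 + €144,980 = €3,093,380
Costs: 20% of €3,093,380 = €618,676
Award plus costs: €3,093,380 + €618,676 = €3,712,056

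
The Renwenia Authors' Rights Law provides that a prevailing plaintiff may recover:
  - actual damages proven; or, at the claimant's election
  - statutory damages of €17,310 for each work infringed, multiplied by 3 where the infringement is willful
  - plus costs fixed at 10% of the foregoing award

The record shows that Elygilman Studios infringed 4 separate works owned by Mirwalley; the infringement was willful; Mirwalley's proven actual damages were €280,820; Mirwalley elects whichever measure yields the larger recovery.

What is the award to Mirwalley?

Statutory damages: 4 × €17,310 = €69,240
Trebled: 3 × €69,240 = €207,720
Greater of actual damages (€280,820) or enhanced statutory damages (€207,720): €280,820
Costs: 10% of €280,820 = €28,082
Award plus costs: €280,820 + €28,082 = €308,902

€308,902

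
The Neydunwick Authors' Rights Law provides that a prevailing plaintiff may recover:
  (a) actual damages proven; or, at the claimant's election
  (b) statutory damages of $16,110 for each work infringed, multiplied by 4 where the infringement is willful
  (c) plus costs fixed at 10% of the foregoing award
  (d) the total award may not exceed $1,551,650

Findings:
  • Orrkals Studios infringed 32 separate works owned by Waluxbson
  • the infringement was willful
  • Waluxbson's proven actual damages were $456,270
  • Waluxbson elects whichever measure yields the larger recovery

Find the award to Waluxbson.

$1,551,650

Statutory damages: 32 × $16,110 = $515,520
Multiplied by 4: 4 × $515,520 = $2,062,080
Greater of actual damages ($456,270) or enhanced statutory damages ($2,062,080): $2,062,080
Costs: 10% of $2,062,080 = $206,208
Award plus costs: $2,062,080 + $206,208 = $2,268,288
Cap at $1,551,650: $2,268,288 exceeds the cap → $1,551,650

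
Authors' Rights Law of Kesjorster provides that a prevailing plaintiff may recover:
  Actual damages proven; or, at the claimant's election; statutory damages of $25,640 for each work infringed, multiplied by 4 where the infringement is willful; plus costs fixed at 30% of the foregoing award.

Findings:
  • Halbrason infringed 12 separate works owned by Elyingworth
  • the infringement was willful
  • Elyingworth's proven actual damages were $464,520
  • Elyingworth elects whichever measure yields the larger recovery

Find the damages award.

$1,599,936

Statutory damages: 12 × $25,640 = $307,680
Multiplied by 4: 4 × $307,680 = $1,230,720
Greater of actual damages ($464,520) or enhanced statutory damages ($1,230,720): $1,230,720
Costs: 30% of $1,230,720 = $369,216
Award plus costs: $1,230,720 + $369,216 = $1,599,936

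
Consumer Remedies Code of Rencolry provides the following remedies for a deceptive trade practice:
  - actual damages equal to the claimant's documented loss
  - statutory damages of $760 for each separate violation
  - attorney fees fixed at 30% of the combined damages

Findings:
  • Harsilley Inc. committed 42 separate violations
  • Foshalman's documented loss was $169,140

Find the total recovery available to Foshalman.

$261,378

Statutory damages: 42 × $760 = $31,920
Combined damages: $169,140 + $31,920 = $201,060
Attorney fees: 30% of $201,060 = $60,318
Total recovery: $201,060 + $60,318 = $261,378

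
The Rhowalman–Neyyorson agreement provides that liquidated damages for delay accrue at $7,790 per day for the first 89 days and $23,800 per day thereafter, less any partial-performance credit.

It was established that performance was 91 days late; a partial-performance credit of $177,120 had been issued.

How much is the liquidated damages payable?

Liquidated damages: $563,790

First 89 days: 89 × $7,790 = $693,310
Remaining days: (91 − 89) × $23,800 = $47,600
Accrued per-day damages: $693,310 + $47,600 = $740,910
Less partial-performance credit: $740,910 − $177,120 = $563,790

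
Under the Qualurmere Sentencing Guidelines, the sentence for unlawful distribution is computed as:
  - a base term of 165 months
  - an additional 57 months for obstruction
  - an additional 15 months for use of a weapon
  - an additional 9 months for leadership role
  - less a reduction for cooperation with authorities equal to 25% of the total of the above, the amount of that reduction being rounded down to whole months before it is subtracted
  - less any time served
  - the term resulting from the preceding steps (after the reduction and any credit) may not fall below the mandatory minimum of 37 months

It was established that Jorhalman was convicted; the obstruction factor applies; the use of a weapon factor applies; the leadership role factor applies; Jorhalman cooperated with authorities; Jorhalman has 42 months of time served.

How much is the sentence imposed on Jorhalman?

Obstruction enhancement: +57 months
Use of a weapon enhancement: +15 months
Leadership role enhancement: +9 months
Adjusted term: 165 months + 57 months + 15 months + 9 months = 246 months
Cooperation with authorities reduction: 25% of 246 months = 61 months (rounded down)
After reduction: 246 − 61 = 185 months
Less time served: 185 months − 42 months = 143 months
Minimum 37 months: 143 months meets the minimum, no increase.

143 months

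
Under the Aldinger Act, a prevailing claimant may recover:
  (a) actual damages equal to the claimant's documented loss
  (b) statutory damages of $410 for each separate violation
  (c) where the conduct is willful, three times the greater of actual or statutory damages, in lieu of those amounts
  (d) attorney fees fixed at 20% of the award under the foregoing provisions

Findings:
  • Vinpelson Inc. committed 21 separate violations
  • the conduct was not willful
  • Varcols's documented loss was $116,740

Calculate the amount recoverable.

Statutory damages: 21 × $410 = $8,610
Conduct not willful: the in-lieu enhancement does not apply.
Actual plus statutory damages: $116,740 + $8,610 = $125,350
Attorney fees: 20% of $125,350 = $25,070
Total recovery: $125,350 + $25,070 = $150,420

$150,420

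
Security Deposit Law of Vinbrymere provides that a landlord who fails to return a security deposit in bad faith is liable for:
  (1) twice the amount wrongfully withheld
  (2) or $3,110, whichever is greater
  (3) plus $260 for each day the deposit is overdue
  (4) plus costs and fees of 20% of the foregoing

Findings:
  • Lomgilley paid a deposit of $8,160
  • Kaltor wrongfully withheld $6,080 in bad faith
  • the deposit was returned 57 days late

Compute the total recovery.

$32,376

Doubled: 2 × $6,080 = $12,160
Minimum $3,110: $12,160 meets the minimum, no increase.
Late-return penalty: 57 × $260 = $14,820
Damages plus late penalty: $12,160 + $14,820 = $26,980
Costs and fees: 20% of $26,980 = $5,396
Total recovery: $26,980 + $5,396 = $32,376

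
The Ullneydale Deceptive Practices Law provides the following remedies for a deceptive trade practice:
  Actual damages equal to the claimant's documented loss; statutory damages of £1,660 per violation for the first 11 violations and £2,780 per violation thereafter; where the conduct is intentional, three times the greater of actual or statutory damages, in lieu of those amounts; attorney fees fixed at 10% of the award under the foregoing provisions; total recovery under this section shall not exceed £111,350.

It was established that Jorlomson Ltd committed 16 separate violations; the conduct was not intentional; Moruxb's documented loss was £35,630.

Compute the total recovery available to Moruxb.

First 11 violations: 11 × £1,660 = £18,260
Remaining violations: (16 − 11) × £2,780 = £13,900
Statutory damages: £18,260 + £13,900 = £32,160
Conduct not intentional: the in-lieu enhancement does not apply.
Actual plus statutory damages: £35,630 + £32,160 = £67,790
Attorney fees: 10% of £67,790 = £6,779
Total before cap: £67,790 + £6,779 = £74,569
Cap at £111,350: £74,569 is within the cap, no reduction.

£74,569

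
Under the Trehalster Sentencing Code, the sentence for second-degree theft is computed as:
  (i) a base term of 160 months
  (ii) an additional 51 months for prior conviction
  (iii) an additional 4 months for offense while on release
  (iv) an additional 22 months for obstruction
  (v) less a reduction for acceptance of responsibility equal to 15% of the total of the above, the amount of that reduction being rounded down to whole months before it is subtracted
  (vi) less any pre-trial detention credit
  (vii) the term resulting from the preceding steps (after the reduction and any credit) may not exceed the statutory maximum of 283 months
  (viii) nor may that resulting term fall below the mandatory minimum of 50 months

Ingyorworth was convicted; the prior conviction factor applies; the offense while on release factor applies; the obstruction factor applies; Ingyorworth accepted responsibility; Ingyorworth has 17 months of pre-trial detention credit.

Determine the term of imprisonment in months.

185 months

Prior conviction enhancement: +51 months
Offense while on release enhancement: +4 months
Obstruction enhancement: +22 months
Adjusted term: 160 months + 51 months + 4 months + 22 months = 237 months
Acceptance of responsibility reduction: 15% of 237 months = 35 months (rounded down)
After reduction: 237 − 35 = 202 months
Less pre-trial detention credit: 202 months − 17 months = 185 months
Cap at 283 months: 185 months is within the cap, no reduction.
Minimum 50 months: 185 months meets the minimum, no increase.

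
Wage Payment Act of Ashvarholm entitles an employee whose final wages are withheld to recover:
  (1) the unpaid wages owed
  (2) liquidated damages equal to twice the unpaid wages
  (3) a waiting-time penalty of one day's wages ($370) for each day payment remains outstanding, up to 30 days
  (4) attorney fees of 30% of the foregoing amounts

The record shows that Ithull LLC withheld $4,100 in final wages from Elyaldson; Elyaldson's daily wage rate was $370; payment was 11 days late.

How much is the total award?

Doubled: 2 × $4,100 = $8,200
Penalty days: min(11, 30) = 11
Waiting-time penalty: 11 × $370 = $4,070
Subtotal: $4,100 + $8,200 + $4,070 = $16,370
Attorney fees: 30% of $16,370 = $4,911
Total award: $16,370 + $4,911 = $21,281

$21,281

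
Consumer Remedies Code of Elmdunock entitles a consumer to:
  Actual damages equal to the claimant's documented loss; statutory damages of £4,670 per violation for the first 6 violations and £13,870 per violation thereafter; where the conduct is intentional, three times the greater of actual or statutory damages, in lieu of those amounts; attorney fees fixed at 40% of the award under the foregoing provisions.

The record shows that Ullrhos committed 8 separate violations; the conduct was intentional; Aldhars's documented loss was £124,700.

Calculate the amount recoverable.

£523,740

First 6 violations: 6 × £4,670 = £28,020
Remaining violations: (8 − 6) × £13,870 = £27,740
Statutory damages: £28,020 + £27,740 = £55,760
Greater of actual damages (£124,700) or statutory damages (£55,760): £124,700
Trebled: 3 × £124,700 = £374,100
Attorney fees: 40% of £374,100 = £149,640
Total recovery: £374,100 + £149,640 = £523,740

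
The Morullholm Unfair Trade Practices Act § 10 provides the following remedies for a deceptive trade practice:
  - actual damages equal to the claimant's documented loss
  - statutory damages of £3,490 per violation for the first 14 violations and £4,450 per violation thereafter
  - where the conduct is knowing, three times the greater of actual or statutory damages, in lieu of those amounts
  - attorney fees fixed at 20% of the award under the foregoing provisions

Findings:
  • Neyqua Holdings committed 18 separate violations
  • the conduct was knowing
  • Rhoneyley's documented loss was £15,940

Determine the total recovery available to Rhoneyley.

First 14 violations: 14 × £3,490 = £48,860
Remaining violations: (18 − 14) × £4,450 = £17,800
Statutory damages: £48,860 + £17,800 = £66,660
Greater of actual damages (£15,940) or statutory damages (£66,660): £66,660
Trebled: 3 × £66,660 = £199,980
Attorney fees: 20% of £199,980 = £39,996
Total recovery: £199,980 + £39,996 = £239,976

£239,976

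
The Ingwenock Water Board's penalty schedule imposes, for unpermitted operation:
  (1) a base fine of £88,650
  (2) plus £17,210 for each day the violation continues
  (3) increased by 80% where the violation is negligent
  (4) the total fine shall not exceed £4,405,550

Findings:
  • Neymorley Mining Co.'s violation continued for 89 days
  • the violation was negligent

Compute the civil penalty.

Per-day component: 89 × £17,210 = £1,531,690
Base plus per-day: £88,650 + £1,531,690 = £1,620,340
Enhancement: 80% of £1,620,340 = £1,296,272
Enhanced fine: £1,620,340 + £1,296,272 = £2,916,612
Cap at £4,405,550: £2,916,612 is within the cap, no reduction.

£2,916,612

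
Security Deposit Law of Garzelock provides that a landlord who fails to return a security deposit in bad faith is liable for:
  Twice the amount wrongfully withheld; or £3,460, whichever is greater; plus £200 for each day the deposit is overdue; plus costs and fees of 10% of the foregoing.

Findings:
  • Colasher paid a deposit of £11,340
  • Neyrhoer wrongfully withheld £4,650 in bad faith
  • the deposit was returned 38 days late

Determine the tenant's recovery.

Doubled: 2 × £4,650 = £9,300
Minimum £3,460: £9,300 meets the minimum, no increase.
Late-return penalty: 38 × £200 = £7,600
Damages plus late penalty: £9,300 + £7,600 = £16,900
Costs and fees: 10% of £16,900 = £1,690
Total recovery: £16,900 + £1,690 = £18,590

£18,590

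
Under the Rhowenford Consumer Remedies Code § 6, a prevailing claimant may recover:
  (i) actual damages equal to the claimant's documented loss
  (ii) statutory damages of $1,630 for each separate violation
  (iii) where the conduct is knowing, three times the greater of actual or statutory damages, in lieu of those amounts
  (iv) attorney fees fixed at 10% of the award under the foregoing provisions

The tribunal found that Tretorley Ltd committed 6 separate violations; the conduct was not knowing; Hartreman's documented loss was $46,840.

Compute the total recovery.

Statutory damages: 6 × $1,630 = $9,780
Conduct not knowing: the in-lieu enhancement does not apply.
Actual plus statutory damages: $46,840 + $9,780 = $56,620
Attorney fees: 10% of $56,620 = $5,662
Total recovery: $56,620 + $5,662 = $62,282

$62,282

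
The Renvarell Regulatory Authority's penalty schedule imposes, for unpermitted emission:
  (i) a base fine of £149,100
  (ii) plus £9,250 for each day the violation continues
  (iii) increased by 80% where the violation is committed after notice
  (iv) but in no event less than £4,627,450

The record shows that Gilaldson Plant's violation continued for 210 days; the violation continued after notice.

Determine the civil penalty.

£4,627,450

Per-day component: 210 × £9,250 = £1,942,500
Base plus per-day: £149,100 + £1,942,500 = £2,091,600
Enhancement: 80% of £2,091,600 = £1,673,280
Enhanced fine: £2,091,600 + £1,673,280 = £3,764,880
Minimum £4,627,450: £3,764,880 is below the minimum → £4,627,450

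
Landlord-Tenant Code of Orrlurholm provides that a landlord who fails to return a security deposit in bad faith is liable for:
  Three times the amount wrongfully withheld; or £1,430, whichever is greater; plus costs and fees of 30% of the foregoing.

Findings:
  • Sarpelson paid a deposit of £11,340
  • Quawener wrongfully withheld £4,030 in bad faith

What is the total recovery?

Trebled: 3 × £4,030 = £12,090
Minimum £1,430: £12,090 meets the minimum, no increase.
Costs and fees: 30% of £12,090 = £3,627
Total recovery: £12,090 + £3,627 = £15,717

£15,717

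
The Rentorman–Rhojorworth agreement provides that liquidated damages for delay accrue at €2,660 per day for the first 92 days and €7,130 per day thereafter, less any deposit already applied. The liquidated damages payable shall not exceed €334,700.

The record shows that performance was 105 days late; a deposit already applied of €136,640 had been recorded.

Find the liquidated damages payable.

First 92 days: 92 × €2,660 = €244,720
Remaining days: (105 − 92) × €7,130 = €92,690
Accrued per-day damages: €244,720 + €92,690 = €337,410
Less deposit already applied: €337,410 − €136,640 = €200,770
Cap at €334,700: €200,770 is within the cap, no reduction.

€200,770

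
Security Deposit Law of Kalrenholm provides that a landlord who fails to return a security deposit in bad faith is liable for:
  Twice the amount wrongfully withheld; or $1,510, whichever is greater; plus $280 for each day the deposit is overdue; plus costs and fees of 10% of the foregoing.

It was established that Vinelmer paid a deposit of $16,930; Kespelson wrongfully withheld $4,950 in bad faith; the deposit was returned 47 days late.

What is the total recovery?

Doubled: 2 × $4,950 = $9,900
Minimum $1,510: $9,900 meets the minimum, no increase.
Late-return penalty: 47 × $280 = $13,160
Damages plus late penalty: $9,900 + $13,160 = $23,060
Costs and fees: 10% of $23,060 = $2,306
Total recovery: $23,060 + $2,306 = $25,366

$25,366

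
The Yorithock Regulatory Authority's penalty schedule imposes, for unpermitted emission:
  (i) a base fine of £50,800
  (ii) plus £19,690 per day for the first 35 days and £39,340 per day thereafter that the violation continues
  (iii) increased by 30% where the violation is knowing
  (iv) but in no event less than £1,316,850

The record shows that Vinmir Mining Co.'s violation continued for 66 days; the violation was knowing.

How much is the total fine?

£2,547,337

First 35 days: 35 × £19,690 = £689,150
Remaining days: (66 − 35) × £39,340 = £1,219,540
Per-day component: £689,150 + £1,219,540 = £1,908,690
Base plus per-day: £50,800 + £1,908,690 = £1,959,490
Enhancement: 30% of £1,959,490 = £587,847
Enhanced fine: £1,959,490 + £587,847 = £2,547,337
Minimum £1,316,850: £2,547,337 meets the minimum, no increase.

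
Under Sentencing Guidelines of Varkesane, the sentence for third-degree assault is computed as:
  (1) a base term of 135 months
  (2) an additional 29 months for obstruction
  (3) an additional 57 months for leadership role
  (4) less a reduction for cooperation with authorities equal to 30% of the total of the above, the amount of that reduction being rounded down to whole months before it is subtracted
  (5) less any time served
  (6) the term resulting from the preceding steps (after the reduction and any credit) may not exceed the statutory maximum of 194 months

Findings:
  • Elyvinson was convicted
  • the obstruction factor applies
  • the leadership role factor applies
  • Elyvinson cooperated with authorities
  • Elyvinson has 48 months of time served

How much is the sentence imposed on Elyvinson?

Obstruction enhancement: +29 months
Leadership role enhancement: +57 months
Adjusted term: 135 months + 29 months + 57 months = 221 months
Cooperation with authorities reduction: 30% of 221 months = 66 months (rounded down)
After reduction: 221 − 66 = 155 months
Less time served: 155 months − 48 months = 107 months
Cap at 194 months: 107 months is within the cap, no reduction.

107 months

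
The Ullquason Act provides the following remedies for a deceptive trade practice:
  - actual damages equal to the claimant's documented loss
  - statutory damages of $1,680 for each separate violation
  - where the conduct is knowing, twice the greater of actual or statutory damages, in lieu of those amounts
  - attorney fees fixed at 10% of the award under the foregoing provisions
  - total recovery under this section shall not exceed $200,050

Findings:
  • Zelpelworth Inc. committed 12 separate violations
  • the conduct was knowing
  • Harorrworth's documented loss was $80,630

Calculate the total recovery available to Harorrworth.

$177,386

Statutory damages: 12 × $1,680 = $20,160
Greater of actual damages ($80,630) or statutory damages ($20,160): $80,630
Doubled: 2 × $80,630 = $161,260
Attorney fees: 10% of $161,260 = $16,126
Total before cap: $161,260 + $16,126 = $177,386
Cap at $200,050: $177,386 is within the cap, no reduction.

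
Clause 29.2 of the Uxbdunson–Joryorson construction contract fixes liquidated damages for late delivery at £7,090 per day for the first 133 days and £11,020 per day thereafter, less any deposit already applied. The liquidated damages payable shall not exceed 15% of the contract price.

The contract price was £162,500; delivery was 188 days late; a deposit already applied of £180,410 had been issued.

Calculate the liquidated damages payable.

Liquidated damages: £24,375

First 133 days: 133 × £7,090 = £942,970
Remaining days: (188 − 133) × £11,020 = £606,100
Accrued per-day damages: £942,970 + £606,100 = £1,549,070
Less deposit already applied: £1,549,070 − £180,410 = £1,368,660
Cap: 15% of £162,500 = £24,375
Cap at £24,375: £1,368,660 exceeds the cap → £24,375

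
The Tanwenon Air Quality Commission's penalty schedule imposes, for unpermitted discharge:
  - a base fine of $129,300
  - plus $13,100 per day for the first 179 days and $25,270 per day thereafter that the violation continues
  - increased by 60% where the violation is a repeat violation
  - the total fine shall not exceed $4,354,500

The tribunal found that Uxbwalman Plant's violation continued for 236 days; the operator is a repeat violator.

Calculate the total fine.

$4,354,500

First 179 days: 179 × $13,100 = $2,344,900
Remaining days: (236 − 179) × $25,270 = $1,440,390
Per-day component: $2,344,900 + $1,440,390 = $3,785,290
Base plus per-day: $129,300 + $3,785,290 = $3,914,590
Enhancement: 60% of $3,914,590 = $2,348,754
Enhanced fine: $3,914,590 + $2,348,754 = $6,263,344
Cap at $4,354,500: $6,263,344 exceeds the cap → $4,354,500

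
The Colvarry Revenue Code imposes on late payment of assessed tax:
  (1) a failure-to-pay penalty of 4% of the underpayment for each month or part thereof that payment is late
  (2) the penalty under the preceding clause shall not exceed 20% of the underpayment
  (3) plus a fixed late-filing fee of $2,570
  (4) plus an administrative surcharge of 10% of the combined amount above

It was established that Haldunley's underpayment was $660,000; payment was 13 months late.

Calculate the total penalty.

Penalty: $148,027

Accrued rate: 4% × 13 = 52%, capped at 20% → 20%
Failure-to-pay penalty: 20% of $660,000 = $132,000
Penalty before surcharge: $132,000 + $2,570 = $134,570
Administrative surcharge: 10% of $134,570 = $13,457
Total penalty: $134,570 + $13,457 = $148,027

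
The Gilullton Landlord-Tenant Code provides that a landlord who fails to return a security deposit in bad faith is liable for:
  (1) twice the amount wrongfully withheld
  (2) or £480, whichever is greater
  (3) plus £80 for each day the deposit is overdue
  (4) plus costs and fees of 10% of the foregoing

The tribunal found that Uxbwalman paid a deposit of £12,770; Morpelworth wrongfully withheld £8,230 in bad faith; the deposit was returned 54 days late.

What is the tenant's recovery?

Doubled: 2 × £8,230 = £16,460
Minimum £480: £16,460 meets the minimum, no increase.
Late-return penalty: 54 × £80 = £4,320
Damages plus late penalty: £16,460 + £4,320 = £20,780
Costs and fees: 10% of £20,780 = £2,078
Total recovery: £20,780 + £2,078 = £22,858

£22,858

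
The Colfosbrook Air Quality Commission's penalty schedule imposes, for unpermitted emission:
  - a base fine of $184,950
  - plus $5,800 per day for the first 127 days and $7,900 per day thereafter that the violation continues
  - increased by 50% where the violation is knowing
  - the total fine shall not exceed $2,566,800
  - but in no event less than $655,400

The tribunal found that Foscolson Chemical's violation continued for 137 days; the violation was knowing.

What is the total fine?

First 127 days: 127 × $5,800 = $736,600
Remaining days: (137 − 127) × $7,900 = $79,000
Per-day component: $736,600 + $79,000 = $815,600
Base plus per-day: $184,950 + $815,600 = $1,000,550
Enhancement: 50% of $1,000,550 = $500,275
Enhanced fine: $1,000,550 + $500,275 = $1,500,825
Cap at $2,566,800: $1,500,825 is within the cap, no reduction.
Minimum $655,400: $1,500,825 meets the minimum, no increase.

$1,500,825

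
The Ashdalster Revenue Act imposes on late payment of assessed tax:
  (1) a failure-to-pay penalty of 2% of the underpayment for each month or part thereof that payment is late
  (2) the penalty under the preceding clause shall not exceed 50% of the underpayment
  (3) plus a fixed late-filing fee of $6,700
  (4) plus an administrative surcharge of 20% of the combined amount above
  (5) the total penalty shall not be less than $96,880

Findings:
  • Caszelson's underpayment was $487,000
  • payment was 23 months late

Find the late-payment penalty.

Accrued rate: 2% × 23 = 46%, capped at 50% → 46%
Failure-to-pay penalty: 46% of $487,000 = $224,020
Penalty before surcharge: $224,020 + $6,700 = $230,720
Administrative surcharge: 20% of $230,720 = $46,144
Total penalty: $230,720 + $46,144 = $276,864
Minimum $96,880: $276,864 meets the minimum, no increase.

$276,864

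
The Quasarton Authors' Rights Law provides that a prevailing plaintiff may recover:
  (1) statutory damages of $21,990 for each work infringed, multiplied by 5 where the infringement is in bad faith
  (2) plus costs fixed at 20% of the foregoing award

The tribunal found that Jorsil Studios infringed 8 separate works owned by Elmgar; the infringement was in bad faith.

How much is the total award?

$1,055,520

Statutory damages: 8 × $21,990 = $175,920
Multiplied by 5: 5 × $175,920 = $879,600
Costs: 20% of $879,600 = $175,920
Award plus costs: $879,600 + $175,920 = $1,055,520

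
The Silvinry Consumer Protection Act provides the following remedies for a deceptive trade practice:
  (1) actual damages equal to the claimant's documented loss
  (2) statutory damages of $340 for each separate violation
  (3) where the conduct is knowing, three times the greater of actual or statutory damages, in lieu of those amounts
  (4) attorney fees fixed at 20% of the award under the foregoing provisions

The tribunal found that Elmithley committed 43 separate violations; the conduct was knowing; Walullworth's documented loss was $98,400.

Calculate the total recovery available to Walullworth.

Statutory damages: 43 × $340 = $14,620
Greater of actual damages ($98,400) or statutory damages ($14,620): $98,400
Trebled: 3 × $98,400 = $295,200
Attorney fees: 20% of $295,200 = $59,040
Total recovery: $295,200 + $59,040 = $354,240

$354,240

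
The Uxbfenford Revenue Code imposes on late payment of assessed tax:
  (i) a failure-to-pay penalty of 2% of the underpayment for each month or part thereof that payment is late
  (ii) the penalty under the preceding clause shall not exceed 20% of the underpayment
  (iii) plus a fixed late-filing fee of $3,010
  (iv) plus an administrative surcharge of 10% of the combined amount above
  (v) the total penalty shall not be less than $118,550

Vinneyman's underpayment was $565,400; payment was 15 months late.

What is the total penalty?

Accrued rate: 2% × 15 = 30%, capped at 20% → 20%
Failure-to-pay penalty: 20% of $565,400 = $113,080
Penalty before surcharge: $113,080 + $3,010 = $116,090
Administrative surcharge: 10% of $116,090 = $11,609
Total penalty: $116,090 + $11,609 = $127,699
Minimum $118,550: $127,699 meets the minimum, no increase.

$127,699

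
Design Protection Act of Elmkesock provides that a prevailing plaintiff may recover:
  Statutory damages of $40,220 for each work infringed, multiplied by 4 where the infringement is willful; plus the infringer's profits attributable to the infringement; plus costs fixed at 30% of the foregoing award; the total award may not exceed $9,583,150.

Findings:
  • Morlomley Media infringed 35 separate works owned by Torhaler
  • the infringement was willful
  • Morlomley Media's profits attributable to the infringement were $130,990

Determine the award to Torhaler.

Statutory damages: 35 × $40,220 = $1,407,700
Multiplied by 4: 4 × $1,407,700 = $5,630,800
Combined award: $5,630,800 + $130,990 = $5,761,790
Costs: 30% of $5,761,790 = $1,728,537
Award plus costs: $5,761,790 + $1,728,537 = $7,490,327
Cap at $9,583,150: $7,490,327 is within the cap, no reduction.

$7,490,327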